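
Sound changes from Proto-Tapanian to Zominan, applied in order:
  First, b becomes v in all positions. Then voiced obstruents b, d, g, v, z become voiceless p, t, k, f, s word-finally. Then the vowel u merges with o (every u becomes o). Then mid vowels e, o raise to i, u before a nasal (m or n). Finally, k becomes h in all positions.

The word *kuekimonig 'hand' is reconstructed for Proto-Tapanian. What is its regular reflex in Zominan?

hoehimunih

Zominan: *kuekimonig > kuekimonik > koekimonik > koekimunik > hoehimunih  (by final devoicing, vowel merger, pre-nasal raising, unconditioned shift)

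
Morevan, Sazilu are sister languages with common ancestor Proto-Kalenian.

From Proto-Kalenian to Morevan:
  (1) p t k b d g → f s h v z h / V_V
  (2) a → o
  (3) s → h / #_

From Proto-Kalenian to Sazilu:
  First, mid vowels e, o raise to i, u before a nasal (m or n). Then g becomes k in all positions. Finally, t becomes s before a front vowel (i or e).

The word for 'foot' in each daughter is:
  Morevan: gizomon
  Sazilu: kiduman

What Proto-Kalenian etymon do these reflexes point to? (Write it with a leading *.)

*gidoman

Position 1: Morevan has g, Sazilu has k. Morevan preserves g here (none of its changes turn any other segment into g), so the proto-segment is *g.
Position 6: Morevan has o, Sazilu has a. Sazilu preserves a here (none of its changes turn any other segment into a), so the proto-segment is *a.
Verify the candidate proto-form against each daughter:
Morevan: *gidoman
  gidoman → gizoman   [intervocalic lenition]
  gizoman → gizomon   [vowel merger]
  gizomon (rule 3 does not apply)
  giving Morevan gizomon.
Sazilu: start from *gidoman.
  rule 1 (pre-nasal raising): gidoman → giduman
  rule 2 (unconditioned shift): giduman → kiduman
  rule 3: no change — kiduman
  ⇒ Sazilu kiduman
No other proto-form is consistent with every reflex, so the reconstruction is *gidoman.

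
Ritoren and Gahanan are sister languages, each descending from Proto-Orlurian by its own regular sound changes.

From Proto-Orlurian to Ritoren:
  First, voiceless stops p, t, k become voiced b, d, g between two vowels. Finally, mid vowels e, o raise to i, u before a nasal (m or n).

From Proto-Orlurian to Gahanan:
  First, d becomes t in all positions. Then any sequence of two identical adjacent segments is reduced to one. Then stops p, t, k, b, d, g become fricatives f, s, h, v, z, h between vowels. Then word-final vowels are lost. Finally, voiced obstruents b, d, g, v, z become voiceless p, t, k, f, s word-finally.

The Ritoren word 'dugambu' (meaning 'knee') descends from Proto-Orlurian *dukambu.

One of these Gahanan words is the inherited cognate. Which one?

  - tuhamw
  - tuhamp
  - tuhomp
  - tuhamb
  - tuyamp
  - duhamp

Gahanan: *dukambu > tukambu > tuhambu > tuhamb > tuhamp  (by unconditioned shift, intervocalic lenition, apocope, final devoicing)
The other candidates each miss or misapply at least one Gahanan change.

tuhamp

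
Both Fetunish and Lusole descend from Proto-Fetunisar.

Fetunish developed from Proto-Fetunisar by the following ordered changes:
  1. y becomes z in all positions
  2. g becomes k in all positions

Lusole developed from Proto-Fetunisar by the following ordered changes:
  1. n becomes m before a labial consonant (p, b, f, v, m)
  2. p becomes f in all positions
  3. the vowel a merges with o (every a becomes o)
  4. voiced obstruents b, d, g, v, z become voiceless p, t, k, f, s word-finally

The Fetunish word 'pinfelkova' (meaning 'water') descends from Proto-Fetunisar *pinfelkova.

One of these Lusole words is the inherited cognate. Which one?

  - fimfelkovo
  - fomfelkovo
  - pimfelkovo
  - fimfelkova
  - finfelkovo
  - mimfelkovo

Lusole: *pinfelkova > pimfelkova > fimfelkova > fimfelkovo  (by nasal place assimilation, unconditioned shift, vowel merger)
Among the options, 'fimfelkovo' alone shows every Lusole change applied in order.

fimfelkovo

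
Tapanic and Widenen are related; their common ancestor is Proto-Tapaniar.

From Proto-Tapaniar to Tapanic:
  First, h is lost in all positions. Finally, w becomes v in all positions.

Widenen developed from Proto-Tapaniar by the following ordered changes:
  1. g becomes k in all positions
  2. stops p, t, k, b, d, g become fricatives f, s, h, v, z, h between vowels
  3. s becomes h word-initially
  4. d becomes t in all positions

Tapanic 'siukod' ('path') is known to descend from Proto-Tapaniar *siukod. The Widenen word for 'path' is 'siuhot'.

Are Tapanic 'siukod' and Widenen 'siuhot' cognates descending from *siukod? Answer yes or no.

no

Derive the expected Widenen reflex of *siukod:
Widenen: *siukod > siuhod > hiuhod > hiuhot  (by intervocalic lenition, debuccalisation, unconditioned shift)
The regular Widenen reflex would be 'hiuhot', but the attested form is 'siuhot'. The correspondence is irregular, so they are not cognates (the Widenen form has a different source).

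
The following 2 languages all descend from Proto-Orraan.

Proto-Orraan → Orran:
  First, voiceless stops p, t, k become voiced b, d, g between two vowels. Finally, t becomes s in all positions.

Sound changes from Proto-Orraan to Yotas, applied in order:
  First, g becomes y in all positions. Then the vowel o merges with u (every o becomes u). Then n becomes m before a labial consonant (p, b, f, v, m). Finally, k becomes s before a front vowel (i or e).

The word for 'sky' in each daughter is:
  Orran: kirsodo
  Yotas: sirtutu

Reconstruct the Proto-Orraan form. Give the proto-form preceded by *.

Position 5: Orran has o, Yotas has u. Orran preserves o here (none of its changes turn any other segment into o), so the proto-segment is *o.
Position 1: Orran has k, Yotas has s. Orran preserves k here (none of its changes turn any other segment into k), so the proto-segment is *k.
Position 7: Orran has o, Yotas has u. Orran preserves o here (none of its changes turn any other segment into o), so the proto-segment is *o.
Continuing position by position gives *kirtoto; check it forward:
Orran: *kirtoto > kirtodo > kirsodo  (by intervocalic voicing, unconditioned shift)
Yotas: *kirtoto
  kirtoto (rule 1 does not apply)
  kirtoto → kirtutu   [vowel merger]
  kirtutu (rule 3 does not apply)
  kirtutu → sirtutu   [palatalisation]
  giving Yotas sirtutu.
*kirtoto is the unique common source.

*kirtoto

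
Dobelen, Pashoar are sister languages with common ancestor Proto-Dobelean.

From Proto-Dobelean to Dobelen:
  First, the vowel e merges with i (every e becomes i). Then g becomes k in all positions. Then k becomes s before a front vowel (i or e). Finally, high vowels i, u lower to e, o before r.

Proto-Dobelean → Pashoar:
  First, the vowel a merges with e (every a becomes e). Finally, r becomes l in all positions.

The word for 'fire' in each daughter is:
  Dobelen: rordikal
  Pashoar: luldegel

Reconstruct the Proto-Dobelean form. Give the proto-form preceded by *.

*rurdegal

Position 2: Dobelen has o, Pashoar has u. Pashoar preserves u here (none of its changes turn any other segment into u), so the proto-segment is *u.
Position 6: Dobelen has k, Pashoar has g. Pashoar preserves g here (none of its changes turn any other segment into g), so the proto-segment is *g.
Position 1: Dobelen has r, Pashoar has l. Dobelen preserves r here (none of its changes turn any other segment into r), so the proto-segment is *r.
Continuing position by position gives *rurdegal; check it forward:
Dobelen: *rurdegal > rurdigal > rurdikal > rordikal  (by vowel merger, unconditioned shift, pre-rhotic lowering)
Pashoar: *rurdegal > rurdegel > luldegel  (by vowel merger, unconditioned shift)
No other proto-form is consistent with every reflex, so the reconstruction is *rurdegal.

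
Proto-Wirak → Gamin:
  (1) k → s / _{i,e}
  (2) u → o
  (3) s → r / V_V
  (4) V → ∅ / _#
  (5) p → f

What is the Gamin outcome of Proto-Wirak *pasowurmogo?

Gamin: *pasowurmogo > pasowormogo > parowormogo > parowormog > farowormog  (by vowel merger, rhotacism, apocope, unconditioned shift)

farowormog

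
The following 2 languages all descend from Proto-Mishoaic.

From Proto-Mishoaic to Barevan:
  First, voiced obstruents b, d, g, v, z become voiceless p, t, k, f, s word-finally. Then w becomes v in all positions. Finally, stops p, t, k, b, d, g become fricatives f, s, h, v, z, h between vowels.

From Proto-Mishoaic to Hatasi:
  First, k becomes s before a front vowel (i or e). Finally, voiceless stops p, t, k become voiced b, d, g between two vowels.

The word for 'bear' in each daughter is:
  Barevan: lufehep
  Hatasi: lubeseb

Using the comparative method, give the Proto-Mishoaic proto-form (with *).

Position 5: Barevan has h, Hatasi has s. Taking the neighbouring segments as reconstructed: Barevan h could go back to *k or *g or *h; Hatasi s could go back to *k or *s — the one source consistent with every daughter is *k.
Position 7: Barevan has p, Hatasi has b. Taking the neighbouring segments as reconstructed: Barevan p could go back to *p or *b; Hatasi b can only go back to *b — the one source consistent with every daughter is *b.
Verify the candidate proto-form against each daughter:
Barevan: *lupekeb > lupekep > lufehep  (by final devoicing, intervocalic lenition)
Hatasi: start from *lupekeb.
  rule 1 (palatalisation): lupekeb → lupeseb
  rule 2 (intervocalic voicing): lupeseb → lubeseb
  ⇒ Hatasi lubeseb
Only *lupekeb yields all of Barevan lufehep, Hatasi lubeseb.

*lupekeb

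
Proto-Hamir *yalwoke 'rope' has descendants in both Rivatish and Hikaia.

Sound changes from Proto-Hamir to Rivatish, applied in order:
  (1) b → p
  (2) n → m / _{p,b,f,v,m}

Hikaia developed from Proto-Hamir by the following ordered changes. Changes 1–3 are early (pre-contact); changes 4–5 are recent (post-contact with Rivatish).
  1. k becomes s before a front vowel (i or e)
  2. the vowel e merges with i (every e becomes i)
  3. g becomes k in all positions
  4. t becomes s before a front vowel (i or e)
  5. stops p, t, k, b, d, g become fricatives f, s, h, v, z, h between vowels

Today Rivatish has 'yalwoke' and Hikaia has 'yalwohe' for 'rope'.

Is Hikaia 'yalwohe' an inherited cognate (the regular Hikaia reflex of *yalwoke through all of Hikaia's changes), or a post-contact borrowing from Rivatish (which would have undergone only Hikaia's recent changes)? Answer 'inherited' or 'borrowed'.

borrowed

If inherited, *yalwoke would pass through all of Hikaia's changes:
Hikaia: start from *yalwoke.
  rule 1 (palatalisation): yalwoke → yalwose
  rule 2 (vowel merger): yalwose → yalwosi
  rule 3: no change — yalwosi
  rule 4: no change — yalwosi
  rule 5: no change — yalwosi
  ⇒ Hikaia yalwosi
If borrowed from Rivatish 'yalwoke' after the early changes, it would undergo only the recent ones:
  rule 4 (palatalisation): no change (yalwoke)
  rule 5 (intervocalic lenition): yalwoke → yalwohe
  ⇒ as a loan: yalwohe
Hikaia 'yalwohe' matches the loan outcome 'yalwohe', not the inherited 'yalwosi' — it skipped the early Hikaia changes, so it was borrowed from Rivatish.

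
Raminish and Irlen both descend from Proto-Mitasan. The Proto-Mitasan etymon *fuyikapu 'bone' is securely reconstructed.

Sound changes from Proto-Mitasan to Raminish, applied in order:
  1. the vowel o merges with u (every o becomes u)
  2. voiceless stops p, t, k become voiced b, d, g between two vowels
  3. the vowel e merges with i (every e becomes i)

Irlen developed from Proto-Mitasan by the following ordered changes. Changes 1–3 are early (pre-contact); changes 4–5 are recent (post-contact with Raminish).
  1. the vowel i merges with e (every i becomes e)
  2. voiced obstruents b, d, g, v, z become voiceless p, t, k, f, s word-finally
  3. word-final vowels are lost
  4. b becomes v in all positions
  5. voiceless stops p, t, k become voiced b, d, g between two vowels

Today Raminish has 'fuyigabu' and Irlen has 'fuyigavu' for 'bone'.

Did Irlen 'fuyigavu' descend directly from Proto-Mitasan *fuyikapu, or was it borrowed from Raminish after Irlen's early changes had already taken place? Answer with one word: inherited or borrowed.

If inherited, *fuyikapu would pass through all of Irlen's changes:
Irlen: *fuyikapu > fuyekapu > fuyekap > fuyegap  (by vowel merger, apocope, intervocalic voicing)
If borrowed from Raminish 'fuyigabu' after the early changes, it would undergo only the recent ones:
  rule 4 (unconditioned shift): fuyigabu → fuyigavu
  rule 5 (intervocalic voicing): no change (fuyigavu)
  ⇒ as a loan: fuyigavu
Irlen 'fuyigavu' matches the loan outcome 'fuyigavu', not the inherited 'fuyegap' — it skipped the early Irlen changes, so it was borrowed from Raminish.

borrowed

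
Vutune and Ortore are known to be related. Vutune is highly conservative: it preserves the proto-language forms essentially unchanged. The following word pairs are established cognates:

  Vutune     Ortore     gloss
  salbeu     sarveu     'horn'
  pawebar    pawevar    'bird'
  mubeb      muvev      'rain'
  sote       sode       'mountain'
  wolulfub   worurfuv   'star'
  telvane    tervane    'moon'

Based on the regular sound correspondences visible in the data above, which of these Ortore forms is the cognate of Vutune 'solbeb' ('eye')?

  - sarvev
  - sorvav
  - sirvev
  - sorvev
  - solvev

sorvev

salbeu ~ sarveu — Vutune l corresponds to Ortore r after a vowel, before a labial obstruent.
salbeu ~ sarveu — Vutune b corresponds to Ortore v after a consonant, before a front vowel.
mubeb ~ muvev, wolulfub ~ worurfuv — Vutune b corresponds to Ortore v word-finally.
Applying these to Vutune 'solbeb':
  solbeb → sorbeb   (l→r after a vowel, before a labial obstruent)
  sorbeb → sorveb   (b→v after a consonant, before a front vowel)
  sorveb → sorvev   (b→v word-finally)
So the Ortore cognate is 'sorvev'.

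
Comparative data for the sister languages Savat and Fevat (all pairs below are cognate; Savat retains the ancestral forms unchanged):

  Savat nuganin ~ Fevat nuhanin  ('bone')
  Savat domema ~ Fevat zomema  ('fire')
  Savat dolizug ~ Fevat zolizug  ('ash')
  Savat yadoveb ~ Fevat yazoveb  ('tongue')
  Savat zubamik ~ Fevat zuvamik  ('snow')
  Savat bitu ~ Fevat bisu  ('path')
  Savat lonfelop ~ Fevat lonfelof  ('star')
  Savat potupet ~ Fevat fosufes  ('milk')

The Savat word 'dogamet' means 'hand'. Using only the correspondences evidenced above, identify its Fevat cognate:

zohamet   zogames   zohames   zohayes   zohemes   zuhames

zohames

domema ~ zomema, dolizug ~ zolizug — Savat d corresponds to Fevat z word-initially before a back vowel.
nuganin ~ nuhanin — Savat g corresponds to Fevat h between vowels (before a back vowel).
potupet ~ fosufes — Savat t corresponds to Fevat s word-finally.
Applying these to Savat 'dogamet':
  dogamet → zogamet   (d→z word-initially before a back vowel)
  zogamet → zohamet   (g→h between vowels (before a back vowel))
  zohamet → zohames   (t→s word-finally)
So the Fevat cognate is 'zohames'.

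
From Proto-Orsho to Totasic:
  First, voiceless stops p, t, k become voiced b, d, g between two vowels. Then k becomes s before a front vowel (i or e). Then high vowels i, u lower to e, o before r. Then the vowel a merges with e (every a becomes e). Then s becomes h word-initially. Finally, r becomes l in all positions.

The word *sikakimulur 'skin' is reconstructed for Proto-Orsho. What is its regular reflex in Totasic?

Totasic: start from *sikakimulur.
  rule 1 (intervocalic voicing): sikakimulur → sigagimulur
  rule 2: no change — sigagimulur
  rule 3 (pre-rhotic lowering): sigagimulur → sigagimulor
  rule 4 (vowel merger): sigagimulor → sigegimulor
  rule 5 (debuccalisation): sigegimulor → higegimulor
  rule 6 (unconditioned shift): higegimulor → higegimulol
  ⇒ Totasic higegimulol

higegimulol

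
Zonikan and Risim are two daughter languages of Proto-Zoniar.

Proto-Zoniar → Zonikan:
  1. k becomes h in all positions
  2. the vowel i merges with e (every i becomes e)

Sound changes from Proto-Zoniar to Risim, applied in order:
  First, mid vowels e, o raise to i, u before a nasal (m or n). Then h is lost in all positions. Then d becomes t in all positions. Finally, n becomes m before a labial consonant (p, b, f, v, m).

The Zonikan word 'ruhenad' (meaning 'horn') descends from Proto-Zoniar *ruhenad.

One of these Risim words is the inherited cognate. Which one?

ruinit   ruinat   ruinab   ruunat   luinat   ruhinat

ruinat

Risim: *ruhenad
  ruhenad → ruhinad   [pre-nasal raising]
  ruhinad → ruinad   [h-loss]
  ruinad → ruinat   [unconditioned shift]
  ruinat (rule 4 does not apply)
  giving Risim ruinat.
Among the options, 'ruinat' alone shows every Risim change applied in order.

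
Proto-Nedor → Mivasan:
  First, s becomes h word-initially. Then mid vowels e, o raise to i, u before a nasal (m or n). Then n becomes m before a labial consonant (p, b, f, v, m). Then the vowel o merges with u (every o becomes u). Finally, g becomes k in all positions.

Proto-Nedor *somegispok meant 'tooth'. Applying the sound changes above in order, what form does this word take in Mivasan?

humekispuk

Mivasan: *somegispok > homegispok > humegispok > humegispuk > humekispuk  (by debuccalisation, pre-nasal raising, vowel merger, unconditioned shift)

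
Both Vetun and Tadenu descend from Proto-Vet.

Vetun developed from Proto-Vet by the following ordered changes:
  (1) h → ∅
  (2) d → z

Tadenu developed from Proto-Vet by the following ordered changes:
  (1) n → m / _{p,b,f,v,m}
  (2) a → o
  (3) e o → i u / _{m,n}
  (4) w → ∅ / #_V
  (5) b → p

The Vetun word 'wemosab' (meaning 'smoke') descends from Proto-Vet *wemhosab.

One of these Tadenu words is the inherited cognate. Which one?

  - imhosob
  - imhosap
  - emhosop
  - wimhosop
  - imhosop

imhosop

Tadenu: start from *wemhosab.
  rule 1: no change — wemhosab
  rule 2 (vowel merger): wemhosab → wemhosob
  rule 3 (pre-nasal raising): wemhosob → wimhosob
  rule 4 (glide loss): wimhosob → imhosob
  rule 5 (unconditioned shift): imhosob → imhosop
  ⇒ Tadenu imhosop
The other candidates each miss or misapply at least one Tadenu change.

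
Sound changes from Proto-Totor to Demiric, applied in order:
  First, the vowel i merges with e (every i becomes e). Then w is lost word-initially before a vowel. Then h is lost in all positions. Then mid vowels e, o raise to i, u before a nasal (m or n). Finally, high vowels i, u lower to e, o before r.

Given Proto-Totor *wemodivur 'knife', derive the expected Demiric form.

Demiric: *wemodivur
  wemodivur → wemodevur   [vowel merger]
  wemodevur → emodevur   [glide loss]
  emodevur (rule 3 does not apply)
  emodevur → imodevur   [pre-nasal raising]
  imodevur → imodevor   [pre-rhotic lowering]
  giving Demiric imodevor.

imodevor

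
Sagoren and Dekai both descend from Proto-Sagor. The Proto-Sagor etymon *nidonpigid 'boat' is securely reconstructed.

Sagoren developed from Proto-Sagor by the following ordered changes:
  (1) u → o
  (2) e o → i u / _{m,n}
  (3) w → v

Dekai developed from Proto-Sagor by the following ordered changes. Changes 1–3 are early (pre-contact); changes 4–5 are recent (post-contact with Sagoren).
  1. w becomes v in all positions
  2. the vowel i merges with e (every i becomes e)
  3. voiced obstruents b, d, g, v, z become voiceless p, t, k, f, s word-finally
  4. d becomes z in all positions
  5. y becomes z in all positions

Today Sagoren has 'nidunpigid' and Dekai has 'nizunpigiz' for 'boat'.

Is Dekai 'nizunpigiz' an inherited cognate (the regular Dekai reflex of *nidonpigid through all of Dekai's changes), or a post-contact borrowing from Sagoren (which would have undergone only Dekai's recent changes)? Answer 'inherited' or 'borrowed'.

If inherited, *nidonpigid would pass through all of Dekai's changes:
Dekai: *nidonpigid
  nidonpigid (rule 1 does not apply)
  nidonpigid → nedonpeged   [vowel merger]
  nedonpeged → nedonpeget   [final devoicing]
  nedonpeget → nezonpeget   [unconditioned shift]
  nezonpeget (rule 5 does not apply)
  giving Dekai nezonpeget.
If borrowed from Sagoren 'nidunpigid' after the early changes, it would undergo only the recent ones:
  rule 4 (unconditioned shift): nidunpigid → nizunpigiz
  rule 5 (unconditioned shift): no change (nizunpigiz)
  ⇒ as a loan: nizunpigiz
Dekai 'nizunpigiz' matches the loan outcome 'nizunpigiz', not the inherited 'nezonpeget' — it skipped the early Dekai changes, so it was borrowed from Sagoren.

borrowed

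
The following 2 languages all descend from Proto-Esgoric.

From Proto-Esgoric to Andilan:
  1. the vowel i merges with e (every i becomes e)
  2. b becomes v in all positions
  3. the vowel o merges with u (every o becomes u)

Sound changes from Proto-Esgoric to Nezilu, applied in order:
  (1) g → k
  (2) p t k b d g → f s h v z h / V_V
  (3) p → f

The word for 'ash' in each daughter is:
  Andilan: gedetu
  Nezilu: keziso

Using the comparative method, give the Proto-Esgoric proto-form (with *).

Position 6: Andilan has u, Nezilu has o. Nezilu preserves o here (none of its changes turn any other segment into o), so the proto-segment is *o.
Position 4: Andilan has e, Nezilu has i. Nezilu preserves i here (none of its changes turn any other segment into i), so the proto-segment is *i.
Position 3: Andilan has d, Nezilu has z. Andilan preserves d here (none of its changes turn any other segment into d), so the proto-segment is *d.
This points to *gedito. Verify forward in each daughter:
Andilan: start from *gedito.
  rule 1 (vowel merger): gedito → gedeto
  rule 2: no change — gedeto
  rule 3 (vowel merger): gedeto → gedetu
  ⇒ Andilan gedetu
Nezilu: *gedito > kedito > keziso  (by unconditioned shift, intervocalic lenition)
*gedito is the unique common source.

*gedito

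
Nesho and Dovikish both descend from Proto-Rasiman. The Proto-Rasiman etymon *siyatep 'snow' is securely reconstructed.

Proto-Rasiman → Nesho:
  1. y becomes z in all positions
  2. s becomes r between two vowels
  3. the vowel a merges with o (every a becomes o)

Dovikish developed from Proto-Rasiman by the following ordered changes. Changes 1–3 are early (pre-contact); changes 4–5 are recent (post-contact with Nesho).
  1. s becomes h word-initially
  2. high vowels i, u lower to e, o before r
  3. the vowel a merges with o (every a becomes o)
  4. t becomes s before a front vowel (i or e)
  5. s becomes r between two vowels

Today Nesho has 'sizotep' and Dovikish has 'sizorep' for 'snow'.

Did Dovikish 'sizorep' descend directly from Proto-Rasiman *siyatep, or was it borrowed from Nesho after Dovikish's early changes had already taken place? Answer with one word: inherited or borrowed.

borrowed

If inherited, *siyatep would pass through all of Dovikish's changes:
Dovikish: start from *siyatep.
  rule 1 (debuccalisation): siyatep → hiyatep
  rule 2: no change — hiyatep
  rule 3 (vowel merger): hiyatep → hiyotep
  rule 4 (palatalisation): hiyotep → hiyosep
  rule 5 (rhotacism): hiyosep → hiyorep
  ⇒ Dovikish hiyorep
If borrowed from Nesho 'sizotep' after the early changes, it would undergo only the recent ones:
  rule 4 (palatalisation): sizotep → sizosep
  rule 5 (rhotacism): sizosep → sizorep
  ⇒ as a loan: sizorep
Dovikish 'sizorep' matches the loan outcome 'sizorep', not the inherited 'hiyorep' — it skipped the early Dovikish changes, so it was borrowed from Nesho.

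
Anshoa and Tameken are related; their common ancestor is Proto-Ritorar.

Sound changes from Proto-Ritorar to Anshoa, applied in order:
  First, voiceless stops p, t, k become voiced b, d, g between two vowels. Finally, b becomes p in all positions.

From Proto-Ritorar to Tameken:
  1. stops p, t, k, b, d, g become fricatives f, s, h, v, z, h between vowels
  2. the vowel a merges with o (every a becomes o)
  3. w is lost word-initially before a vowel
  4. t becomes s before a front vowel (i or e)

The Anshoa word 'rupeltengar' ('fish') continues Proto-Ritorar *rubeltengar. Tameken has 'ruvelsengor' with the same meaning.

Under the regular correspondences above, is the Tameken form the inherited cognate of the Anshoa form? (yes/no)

yes

Derive the expected Tameken reflex of *rubeltengar:
Tameken: *rubeltengar > ruveltengar > ruveltengor > ruvelsengor  (by intervocalic lenition, vowel merger, palatalisation)
Tameken 'ruvelsengor' matches the regular reflex exactly, so the pair is cognate.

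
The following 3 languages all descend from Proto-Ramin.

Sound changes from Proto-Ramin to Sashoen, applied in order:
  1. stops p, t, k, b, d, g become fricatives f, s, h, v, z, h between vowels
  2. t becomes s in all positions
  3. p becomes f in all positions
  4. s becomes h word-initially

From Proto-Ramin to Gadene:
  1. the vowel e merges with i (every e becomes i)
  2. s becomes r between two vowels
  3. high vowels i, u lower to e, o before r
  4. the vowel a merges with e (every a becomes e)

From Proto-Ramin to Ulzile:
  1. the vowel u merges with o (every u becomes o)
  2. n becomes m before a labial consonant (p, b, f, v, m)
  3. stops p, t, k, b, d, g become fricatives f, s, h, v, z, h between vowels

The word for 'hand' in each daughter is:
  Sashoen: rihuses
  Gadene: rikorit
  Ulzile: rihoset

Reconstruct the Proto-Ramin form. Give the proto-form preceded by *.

*rikuset

Position 3: Sashoen has h, Gadene has k, Ulzile has h. Gadene preserves k here (none of its changes turn any other segment into k), so the proto-segment is *k.
Position 4: Sashoen has u, Gadene has o, Ulzile has o. Sashoen preserves u here (none of its changes turn any other segment into u), so the proto-segment is *u.
Position 5: Sashoen has s, Gadene has r, Ulzile has s. Taking the neighbouring segments as reconstructed: Sashoen s could go back to *t or *s; Gadene r could go back to *s or *r; Ulzile s could go back to *t or *s — the one source consistent with every daughter is *s.
This points to *rikuset. Verify forward in each daughter:
Sashoen: *rikuset > rihuset > rihuses  (by intervocalic lenition, unconditioned shift)
Gadene: *rikuset > rikusit > rikurit > rikorit  (by vowel merger, rhotacism, pre-rhotic lowering)
Ulzile: *rikuset
  rikuset → rikoset   [vowel merger]
  rikoset (rule 2 does not apply)
  rikoset → rihoset   [intervocalic lenition]
  giving Ulzile rihoset.
Only *rikuset yields all of Sashoen rihuses, Gadene rikorit, Ulzile rihoset.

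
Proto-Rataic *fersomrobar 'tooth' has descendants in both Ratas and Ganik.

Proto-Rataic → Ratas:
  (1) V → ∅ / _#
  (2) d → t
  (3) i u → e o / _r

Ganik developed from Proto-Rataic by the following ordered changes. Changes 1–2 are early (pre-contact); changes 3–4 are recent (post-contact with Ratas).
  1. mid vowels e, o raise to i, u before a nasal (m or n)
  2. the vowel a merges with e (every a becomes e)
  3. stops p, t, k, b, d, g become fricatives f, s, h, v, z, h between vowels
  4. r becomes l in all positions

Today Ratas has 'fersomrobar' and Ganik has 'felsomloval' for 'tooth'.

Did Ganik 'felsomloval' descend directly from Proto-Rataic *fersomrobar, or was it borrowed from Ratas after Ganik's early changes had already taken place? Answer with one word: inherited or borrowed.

If inherited, *fersomrobar would pass through all of Ganik's changes:
Ganik: *fersomrobar
  fersomrobar → fersumrobar   [pre-nasal raising]
  fersumrobar → fersumrober   [vowel merger]
  fersumrober → fersumrover   [intervocalic lenition]
  fersumrover → felsumlovel   [unconditioned shift]
  giving Ganik felsumlovel.
If borrowed from Ratas 'fersomrobar' after the early changes, it would undergo only the recent ones:
  rule 3 (intervocalic lenition): fersomrobar → fersomrovar
  rule 4 (unconditioned shift): fersomrovar → felsomloval
  ⇒ as a loan: felsomloval
Ganik 'felsomloval' matches the loan outcome 'felsomloval', not the inherited 'felsumlovel' — it skipped the early Ganik changes, so it was borrowed from Ratas.

borrowed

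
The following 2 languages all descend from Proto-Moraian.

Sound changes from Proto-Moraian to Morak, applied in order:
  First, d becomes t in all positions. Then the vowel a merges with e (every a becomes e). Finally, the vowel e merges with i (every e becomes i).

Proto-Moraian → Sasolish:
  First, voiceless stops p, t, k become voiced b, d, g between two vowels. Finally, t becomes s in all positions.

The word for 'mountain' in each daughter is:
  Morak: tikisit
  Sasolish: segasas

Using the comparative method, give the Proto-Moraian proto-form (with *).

*tekasat

Position 6: Morak has i, Sasolish has a. Sasolish preserves a here (none of its changes turn any other segment into a), so the proto-segment is *a.
Position 4: Morak has i, Sasolish has a. Sasolish preserves a here (none of its changes turn any other segment into a), so the proto-segment is *a.
This points to *tekasat. Verify forward in each daughter:
Morak: start from *tekasat.
  rule 1: no change — tekasat
  rule 2 (vowel merger): tekasat → tekeset
  rule 3 (vowel merger): tekeset → tikisit
  ⇒ Morak tikisit
Sasolish: *tekasat
  tekasat → tegasat   [intervocalic voicing]
  tegasat → segasas   [unconditioned shift]
  giving Sasolish segasas.
Only *tekasat yields all of Morak tikisit, Sasolish segasas.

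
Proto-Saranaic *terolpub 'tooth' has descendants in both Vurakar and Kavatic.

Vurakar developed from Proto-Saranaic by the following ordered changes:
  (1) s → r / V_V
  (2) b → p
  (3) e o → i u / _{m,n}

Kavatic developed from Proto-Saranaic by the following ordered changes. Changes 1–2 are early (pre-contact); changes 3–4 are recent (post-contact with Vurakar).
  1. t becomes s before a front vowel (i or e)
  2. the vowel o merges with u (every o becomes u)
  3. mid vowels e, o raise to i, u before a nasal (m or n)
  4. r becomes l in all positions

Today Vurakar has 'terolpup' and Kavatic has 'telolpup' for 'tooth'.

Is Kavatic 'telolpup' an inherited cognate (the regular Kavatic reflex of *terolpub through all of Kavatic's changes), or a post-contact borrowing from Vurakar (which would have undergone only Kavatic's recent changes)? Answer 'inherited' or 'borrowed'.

borrowed

If inherited, *terolpub would pass through all of Kavatic's changes:
Kavatic: *terolpub > serolpub > serulpub > selulpub  (by palatalisation, vowel merger, unconditioned shift)
If borrowed from Vurakar 'terolpup' after the early changes, it would undergo only the recent ones:
  rule 3 (pre-nasal raising): no change (terolpup)
  rule 4 (unconditioned shift): terolpup → telolpup
  ⇒ as a loan: telolpup
Kavatic 'telolpup' matches the loan outcome 'telolpup', not the inherited 'selulpub' — it skipped the early Kavatic changes, so it was borrowed from Vurakar.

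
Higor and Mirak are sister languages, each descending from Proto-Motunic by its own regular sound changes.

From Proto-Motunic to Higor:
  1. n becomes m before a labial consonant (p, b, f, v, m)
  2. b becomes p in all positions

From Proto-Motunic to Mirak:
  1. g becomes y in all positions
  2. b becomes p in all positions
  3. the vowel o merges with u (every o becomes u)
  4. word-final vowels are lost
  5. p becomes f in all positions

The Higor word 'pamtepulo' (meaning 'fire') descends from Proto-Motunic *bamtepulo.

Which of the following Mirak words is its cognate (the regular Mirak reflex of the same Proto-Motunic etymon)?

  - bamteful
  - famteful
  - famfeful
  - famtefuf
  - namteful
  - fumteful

famteful

Mirak: start from *bamtepulo.
  rule 1: no change — bamtepulo
  rule 2 (unconditioned shift): bamtepulo → pamtepulo
  rule 3 (vowel merger): pamtepulo → pamtepulu
  rule 4 (apocope): pamtepulu → pamtepul
  rule 5 (unconditioned shift): pamtepul → famteful
  ⇒ Mirak famteful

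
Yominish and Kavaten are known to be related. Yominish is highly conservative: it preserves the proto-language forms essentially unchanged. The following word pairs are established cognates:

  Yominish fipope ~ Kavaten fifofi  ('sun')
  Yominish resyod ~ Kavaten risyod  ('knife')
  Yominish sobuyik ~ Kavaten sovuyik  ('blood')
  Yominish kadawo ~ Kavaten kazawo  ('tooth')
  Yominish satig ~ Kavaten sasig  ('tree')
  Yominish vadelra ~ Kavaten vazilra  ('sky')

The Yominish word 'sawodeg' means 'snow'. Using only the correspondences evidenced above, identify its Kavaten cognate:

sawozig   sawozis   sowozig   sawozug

sawozig

vadelra ~ vazilra — Yominish d corresponds to Kavaten z between vowels (before a front vowel).
resyod ~ risyod, vadelra ~ vazilra — Yominish e corresponds to Kavaten i after a consonant, before a consonant other than r, m, n, p, b, f, v.
Applying these to Yominish 'sawodeg':
  sawodeg → sawozeg   (d→z between vowels (before a front vowel))
  sawozeg → sawozig   (e→i after a consonant, before a consonant other than r, m, n, p, b, f, v)
So the Kavaten cognate is 'sawozig'.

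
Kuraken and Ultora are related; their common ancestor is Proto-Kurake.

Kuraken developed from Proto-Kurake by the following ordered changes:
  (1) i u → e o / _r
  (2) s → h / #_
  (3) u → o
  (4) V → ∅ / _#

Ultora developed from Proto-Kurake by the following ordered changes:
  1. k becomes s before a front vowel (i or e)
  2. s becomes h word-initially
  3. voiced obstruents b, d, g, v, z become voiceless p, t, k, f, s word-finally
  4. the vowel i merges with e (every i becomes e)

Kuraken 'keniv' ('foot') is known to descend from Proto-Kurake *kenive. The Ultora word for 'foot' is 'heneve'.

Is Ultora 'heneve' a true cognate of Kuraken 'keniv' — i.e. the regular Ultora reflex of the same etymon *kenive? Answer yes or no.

yes

Derive the expected Ultora reflex of *kenive:
Ultora: *kenive > senive > henive > heneve  (by palatalisation, debuccalisation, vowel merger)
Ultora 'heneve' matches the regular reflex exactly, so the pair is cognate.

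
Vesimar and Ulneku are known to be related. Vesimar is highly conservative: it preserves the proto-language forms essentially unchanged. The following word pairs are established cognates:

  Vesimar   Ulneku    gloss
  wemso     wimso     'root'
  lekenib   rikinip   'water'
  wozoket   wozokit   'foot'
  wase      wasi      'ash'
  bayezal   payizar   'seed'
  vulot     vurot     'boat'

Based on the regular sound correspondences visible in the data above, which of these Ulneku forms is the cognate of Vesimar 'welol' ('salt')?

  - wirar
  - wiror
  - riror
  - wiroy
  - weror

wiror

lekenib ~ rikinip, wozoket ~ wozokit — Vesimar e corresponds to Ulneku i after a consonant, before a consonant other than r, m, n, p, b, f, v.
vulot ~ vurot — Vesimar l corresponds to Ulneku r between vowels (before a back vowel).
bayezal ~ payizar — Vesimar l corresponds to Ulneku r word-finally.
Applying these to Vesimar 'welol':
  welol → wilol   (e→i after a consonant, before a consonant other than r, m, n, p, b, f, v)
  wilol → wirol   (l→r between vowels (before a back vowel))
  wirol → wiror   (l→r word-finally)
So the Ulneku cognate is 'wiror'.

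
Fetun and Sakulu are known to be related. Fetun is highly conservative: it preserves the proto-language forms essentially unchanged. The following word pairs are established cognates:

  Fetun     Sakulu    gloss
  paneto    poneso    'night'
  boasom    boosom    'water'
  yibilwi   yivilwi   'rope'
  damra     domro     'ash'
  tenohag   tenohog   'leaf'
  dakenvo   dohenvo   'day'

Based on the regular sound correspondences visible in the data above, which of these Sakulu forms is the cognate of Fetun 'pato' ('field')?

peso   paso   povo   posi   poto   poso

tenohag ~ tenohog, dakenvo ~ dohenvo — Fetun a corresponds to Sakulu o after a consonant, before a consonant other than r, m, n, p, b, f, v.
paneto ~ poneso — Fetun t corresponds to Sakulu s between vowels (before a back vowel).
Applying these to Fetun 'pato':
  pato → poto   (a→o after a consonant, before a consonant other than r, m, n, p, b, f, v)
  poto → poso   (t→s between vowels (before a back vowel))
So the Sakulu cognate is 'poso'.

poso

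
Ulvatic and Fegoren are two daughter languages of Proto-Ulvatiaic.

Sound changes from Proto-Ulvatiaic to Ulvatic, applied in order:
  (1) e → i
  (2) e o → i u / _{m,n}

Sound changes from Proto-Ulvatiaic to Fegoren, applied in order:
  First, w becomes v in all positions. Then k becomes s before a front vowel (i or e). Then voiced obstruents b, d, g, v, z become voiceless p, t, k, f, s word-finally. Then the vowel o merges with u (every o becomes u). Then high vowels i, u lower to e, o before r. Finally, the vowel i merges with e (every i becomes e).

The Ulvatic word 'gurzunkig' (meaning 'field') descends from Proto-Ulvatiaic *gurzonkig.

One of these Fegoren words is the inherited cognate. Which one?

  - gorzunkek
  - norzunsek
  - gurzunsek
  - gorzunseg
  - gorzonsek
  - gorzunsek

gorzunsek

Fegoren: *gurzonkig > gurzonsig > gurzonsik > gurzunsik > gorzunsik > gorzunsek  (by palatalisation, final devoicing, vowel merger, pre-rhotic lowering, vowel merger)
Among the options, 'gorzunsek' alone shows every Fegoren change applied in order.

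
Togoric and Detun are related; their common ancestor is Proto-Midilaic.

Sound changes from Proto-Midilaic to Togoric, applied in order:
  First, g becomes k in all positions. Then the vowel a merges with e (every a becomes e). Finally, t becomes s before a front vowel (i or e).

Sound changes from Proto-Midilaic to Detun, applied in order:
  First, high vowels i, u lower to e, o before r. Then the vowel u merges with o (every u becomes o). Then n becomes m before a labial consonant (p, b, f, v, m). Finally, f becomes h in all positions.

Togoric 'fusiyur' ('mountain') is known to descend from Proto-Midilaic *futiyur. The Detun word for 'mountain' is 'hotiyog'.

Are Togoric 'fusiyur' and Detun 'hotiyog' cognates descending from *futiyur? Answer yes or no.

no

Derive the expected Detun reflex of *futiyur:
Detun: start from *futiyur.
  rule 1 (pre-rhotic lowering): futiyur → futiyor
  rule 2 (vowel merger): futiyor → fotiyor
  rule 3: no change — fotiyor
  rule 4 (unconditioned shift): fotiyor → hotiyor
  ⇒ Detun hotiyor
The regular Detun reflex would be 'hotiyor', but the attested form is 'hotiyog'. The correspondence is irregular, so they are not cognates (the Detun form has a different source).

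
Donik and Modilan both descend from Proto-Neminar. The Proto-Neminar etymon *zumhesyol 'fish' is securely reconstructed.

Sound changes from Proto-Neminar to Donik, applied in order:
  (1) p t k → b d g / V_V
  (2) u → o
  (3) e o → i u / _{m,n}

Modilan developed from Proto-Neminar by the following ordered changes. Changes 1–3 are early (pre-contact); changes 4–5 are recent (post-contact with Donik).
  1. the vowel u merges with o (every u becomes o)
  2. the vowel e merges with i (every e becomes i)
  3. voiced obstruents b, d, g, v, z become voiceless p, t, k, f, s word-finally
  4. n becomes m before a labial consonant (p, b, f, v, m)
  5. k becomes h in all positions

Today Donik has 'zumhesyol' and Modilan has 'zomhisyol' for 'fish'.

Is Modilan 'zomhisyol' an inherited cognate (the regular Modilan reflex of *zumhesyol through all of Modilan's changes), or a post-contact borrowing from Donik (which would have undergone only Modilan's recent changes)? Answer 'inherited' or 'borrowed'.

If inherited, *zumhesyol would pass through all of Modilan's changes:
Modilan: *zumhesyol > zomhesyol > zomhisyol  (by vowel merger, vowel merger)
If borrowed from Donik 'zumhesyol' after the early changes, it would undergo only the recent ones:
  rule 4 (nasal place assimilation): no change (zumhesyol)
  rule 5 (unconditioned shift): no change (zumhesyol)
  ⇒ as a loan: zumhesyol
Modilan 'zomhisyol' matches the inherited outcome exactly, so it is an inherited cognate, not a loan.

inherited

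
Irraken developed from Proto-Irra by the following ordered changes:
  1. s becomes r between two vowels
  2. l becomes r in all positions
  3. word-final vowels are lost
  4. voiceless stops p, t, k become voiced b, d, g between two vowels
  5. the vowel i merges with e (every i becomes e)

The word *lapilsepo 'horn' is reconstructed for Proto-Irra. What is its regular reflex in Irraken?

Irraken: *lapilsepo
  lapilsepo (rule 1 does not apply)
  lapilsepo → rapirsepo   [unconditioned shift]
  rapirsepo → rapirsep   [apocope]
  rapirsep → rabirsep   [intervocalic voicing]
  rabirsep → rabersep   [vowel merger]
  giving Irraken rabersep.

rabersep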